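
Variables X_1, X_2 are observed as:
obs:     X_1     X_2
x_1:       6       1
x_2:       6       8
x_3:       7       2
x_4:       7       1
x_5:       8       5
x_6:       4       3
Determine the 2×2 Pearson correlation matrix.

Step 1 — column means:
  mean(X_1) = (6 + 6 + 7 + 7 + 8 + 4) / 6 = 38/6 = 6.3333
  mean(X_2) = (1 + 8 + 2 + 1 + 5 + 3) / 6 = 20/6 = 3.3333

Step 2 — sample variances and covariances s[i,j] = (1/(n-1)) · Σ_k (x_{k,i} - mean_i) · (x_{k,j} - mean_j), with n-1 = 5:
  s[X_1,X_1] = ((-0.3333)·(-0.3333) + (-0.3333)·(-0.3333) + (0.6667)·(0.6667) + (0.6667)·(0.6667) + (1.6667)·(1.6667) + (-2.3333)·(-2.3333)) / 5 = 9.3333/5 = 1.8667
  s[X_1,X_2] = ((-0.3333)·(-2.3333) + (-0.3333)·(4.6667) + (0.6667)·(-1.3333) + (0.6667)·(-2.3333) + (1.6667)·(1.6667) + (-2.3333)·(-0.3333)) / 5 = 0.3333/5 = 0.0667
  s[X_2,X_2] = ((-2.3333)·(-2.3333) + (4.6667)·(4.6667) + (-1.3333)·(-1.3333) + (-2.3333)·(-2.3333) + (1.6667)·(1.6667) + (-0.3333)·(-0.3333)) / 5 = 37.3333/5 = 7.4667
  Sample standard deviations s_i = √(s[i,i]):
  s(X_1) = √(1.8667) = 1.3663
  s(X_2) = √(7.4667) = 2.7325

Step 3 — r_{ij} = s_{ij} / (s_i · s_j):
  r[X_1,X_1] = 1 (diagonal).
  r[X_1,X_2] = 0.0667 / (1.3663 · 2.7325) = 0.0667 / 3.7333 = 0.0179
  r[X_2,X_2] = 1 (diagonal).

R is symmetric with unit diagonal. Assembling:

R = [[1, 0.0179],
 [0.0179, 1]]


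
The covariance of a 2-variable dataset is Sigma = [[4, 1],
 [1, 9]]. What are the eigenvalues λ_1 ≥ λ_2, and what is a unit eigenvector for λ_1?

Step 1 — characteristic polynomial of 2×2 Sigma:
  det(Sigma - λI) = λ² - trace · λ + det = 0.
  trace = 4 + 9 = 13, det = 4·9 - (1)² = 35.
Step 2 — discriminant:
  Δ = trace² - 4·det = 169 - 140 = 29.
Step 3 — eigenvalues:
  λ = (trace ± √Δ)/2 = (13 ± 5.3852)/2,
  λ_1 = 9.1926,  λ_2 = 3.8074.

Step 4 — unit eigenvector for λ_1: solve (Sigma - λ_1 I)v = 0. First row:
  (4 - 9.1926)·v_x + (1)·v_y = 0, i.e. (-5.1926)·v_x + (1)·v_y = 0,
  so v ∝ (b, λ_1 - a) = (1, 5.1926) = u.
  ||u|| = √((1)² + (5.1926)²) = √(27.9629) ≈ 5.288,
  v_1 = u/||u|| ≈ (0.1891, 0.982) (||v_1|| = 1).

λ_1 = 9.1926,  λ_2 = 3.8074;  v_1 ≈ (0.1891, 0.982)


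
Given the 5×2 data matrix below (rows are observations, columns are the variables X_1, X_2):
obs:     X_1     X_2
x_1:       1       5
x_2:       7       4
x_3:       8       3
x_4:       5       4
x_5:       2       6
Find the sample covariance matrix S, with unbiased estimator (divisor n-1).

Step 1 — column means:
  mean(X_1) = (1 + 7 + 8 + 5 + 2) / 5 = 23/5 = 4.6
  mean(X_2) = (5 + 4 + 3 + 4 + 6) / 5 = 22/5 = 4.4

Step 2 — sample covariance S[i,j] = (1/(n-1)) · Σ_k (x_{k,i} - mean_i) · (x_{k,j} - mean_j), with n-1 = 4.
  S[X_1,X_1] = ((-3.6)·(-3.6) + (2.4)·(2.4) + (3.4)·(3.4) + (0.4)·(0.4) + (-2.6)·(-2.6)) / 4 = 37.2/4 = 9.3
  S[X_1,X_2] = ((-3.6)·(0.6) + (2.4)·(-0.4) + (3.4)·(-1.4) + (0.4)·(-0.4) + (-2.6)·(1.6)) / 4 = -12.2/4 = -3.05
  S[X_2,X_2] = ((0.6)·(0.6) + (-0.4)·(-0.4) + (-1.4)·(-1.4) + (-0.4)·(-0.4) + (1.6)·(1.6)) / 4 = 5.2/4 = 1.3

S is symmetric (S[j,i] = S[i,j]). Assembling:

S = [[9.3, -3.05],
 [-3.05, 1.3]]


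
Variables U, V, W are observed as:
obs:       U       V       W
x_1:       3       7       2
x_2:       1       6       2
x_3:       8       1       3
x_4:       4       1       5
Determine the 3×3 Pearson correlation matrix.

Step 1 — column means:
  mean(U) = (3 + 1 + 8 + 4) / 4 = 16/4 = 4
  mean(V) = (7 + 6 + 1 + 1) / 4 = 15/4 = 3.75
  mean(W) = (2 + 2 + 3 + 5) / 4 = 12/4 = 3

Step 2 — sample variances and covariances s[i,j] = (1/(n-1)) · Σ_k (x_{k,i} - mean_i) · (x_{k,j} - mean_j), with n-1 = 3:
  s[U,U] = ((-1)·(-1) + (-3)·(-3) + (4)·(4) + (0)·(0)) / 3 = 26/3 = 8.6667
  s[U,V] = ((-1)·(3.25) + (-3)·(2.25) + (4)·(-2.75) + (0)·(-2.75)) / 3 = -21/3 = -7
  s[U,W] = ((-1)·(-1) + (-3)·(-1) + (4)·(0) + (0)·(2)) / 3 = 4/3 = 1.3333
  s[V,V] = ((3.25)·(3.25) + (2.25)·(2.25) + (-2.75)·(-2.75) + (-2.75)·(-2.75)) / 3 = 30.75/3 = 10.25
  s[V,W] = ((3.25)·(-1) + (2.25)·(-1) + (-2.75)·(0) + (-2.75)·(2)) / 3 = -11/3 = -3.6667
  s[W,W] = ((-1)·(-1) + (-1)·(-1) + (0)·(0) + (2)·(2)) / 3 = 6/3 = 2
  Sample standard deviations s_i = √(s[i,i]):
  s(U) = √(8.6667) = 2.9439
  s(V) = √(10.25) = 3.2016
  s(W) = √(2) = 1.4142

Step 3 — r_{ij} = s_{ij} / (s_i · s_j):
  r[U,U] = 1 (diagonal).
  r[U,V] = -7 / (2.9439 · 3.2016) = -7 / 9.4251 = -0.7427
  r[U,W] = 1.3333 / (2.9439 · 1.4142) = 1.3333 / 4.1633 = 0.3203
  r[V,V] = 1 (diagonal).
  r[V,W] = -3.6667 / (3.2016 · 1.4142) = -3.6667 / 4.5277 = -0.8098
  r[W,W] = 1 (diagonal).

R is symmetric with unit diagonal. Assembling:

R = [[1, -0.7427, 0.3203],
 [-0.7427, 1, -0.8098],
 [0.3203, -0.8098, 1]]


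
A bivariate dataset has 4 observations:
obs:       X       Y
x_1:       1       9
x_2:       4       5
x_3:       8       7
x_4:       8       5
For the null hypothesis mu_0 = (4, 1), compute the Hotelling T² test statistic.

Step 1 — sample mean vector:
  mean(X) = (1 + 4 + 8 + 8) / 4 = 21/4 = 5.25
  mean(Y) = (9 + 5 + 7 + 5) / 4 = 26/4 = 6.5
  x̄ = (5.25, 6.5),  deviation x̄ - mu_0 = (5.25, 6.5) - (4, 1) = (1.25, 5.5).

Step 2 — sample covariance matrix, S[i,j] = (1/(n-1)) · Σ_k (x_{k,i} - mean_i) · (x_{k,j} - mean_j), divisor n-1 = 3:
  S[X,X] = ((-4.25)·(-4.25) + (-1.25)·(-1.25) + (2.75)·(2.75) + (2.75)·(2.75)) / 3 = 34.75/3 = 11.5833
  S[X,Y] = ((-4.25)·(2.5) + (-1.25)·(-1.5) + (2.75)·(0.5) + (2.75)·(-1.5)) / 3 = -11.5/3 = -3.8333
  S[Y,Y] = ((2.5)·(2.5) + (-1.5)·(-1.5) + (0.5)·(0.5) + (-1.5)·(-1.5)) / 3 = 11/3 = 3.6667
  S = [[11.5833, -3.8333],
 [-3.8333, 3.6667]].

Step 3 — invert S. det(S) = 11.5833·3.6667 - (-3.8333)² = 27.7778.
  S^{-1} = (1/det) · [[d, -b], [-b, a]] = [[0.132, 0.138],
 [0.138, 0.417]].

Step 4 — quadratic form (x̄ - mu_0)^T · S^{-1} · (x̄ - mu_0):
  S^{-1} · (x̄ - mu_0) = (0.924, 2.466),
  (x̄ - mu_0)^T · [...] = (1.25)·(0.924) + (5.5)·(2.466) = 14.718.

Step 5 — scale by n: T² = 4 · 14.718 = 58.872.

T² ≈ 58.872


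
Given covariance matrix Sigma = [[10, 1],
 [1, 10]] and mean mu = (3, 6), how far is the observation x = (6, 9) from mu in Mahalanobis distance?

Step 1 — centre the observation: (x - mu) = (3, 3).

Step 2 — invert Sigma. det(Sigma) = 10·10 - (1)² = 99.
  Sigma^{-1} = (1/det) · [[d, -b], [-b, a]] = [[0.101, -0.0101],
 [-0.0101, 0.101]].

Step 3 — form the quadratic (x - mu)^T · Sigma^{-1} · (x - mu):
  Sigma^{-1} · (x - mu) = (0.2727, 0.2727).
  (x - mu)^T · [Sigma^{-1} · (x - mu)] = (3)·(0.2727) + (3)·(0.2727) = 1.6364.

Step 4 — take square root: d = √(1.6364) ≈ 1.2792.

d(x, mu) = √(1.6364) ≈ 1.2792


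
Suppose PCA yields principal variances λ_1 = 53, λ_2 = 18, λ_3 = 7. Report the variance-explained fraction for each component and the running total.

Step 1 — total variance = trace(Sigma) = Σ λ_i = 53 + 18 + 7 = 78.

Step 2 — fraction explained by component i = λ_i / Σ λ:
  PC1: 53/78 = 0.6795
  PC2: 18/78 = 0.2308
  PC3: 7/78 = 0.0897

Step 3 — cumulative fraction after k components = (λ_1 + ... + λ_k) / Σ λ:
  k = 1: 53/78 = 0.6795
  k = 2: (53 + 18)/78 = 71/78 = 0.9103
  k = 3: (53 + 18 + 7)/78 = 78/78 = 1

Summary (fraction, with percent):

explained: PC1 0.6795 (67.95%), PC2 0.2308 (23.08%), PC3 0.0897 (8.97%);  cumulative: 0.6795, 0.9103, 1


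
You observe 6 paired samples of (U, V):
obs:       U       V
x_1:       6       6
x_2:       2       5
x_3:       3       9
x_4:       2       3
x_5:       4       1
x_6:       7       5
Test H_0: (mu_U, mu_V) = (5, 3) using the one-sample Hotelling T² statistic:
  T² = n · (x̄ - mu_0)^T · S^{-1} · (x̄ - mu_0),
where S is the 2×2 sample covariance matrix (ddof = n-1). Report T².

Step 1 — sample mean vector:
  mean(U) = (6 + 2 + 3 + 2 + 4 + 7) / 6 = 24/6 = 4
  mean(V) = (6 + 5 + 9 + 3 + 1 + 5) / 6 = 29/6 = 4.8333
  x̄ = (4, 4.8333),  deviation x̄ - mu_0 = (4, 4.8333) - (5, 3) = (-1, 1.8333).

Step 2 — sample covariance matrix, S[i,j] = (1/(n-1)) · Σ_k (x_{k,i} - mean_i) · (x_{k,j} - mean_j), divisor n-1 = 5:
  S[U,U] = ((2)·(2) + (-2)·(-2) + (-1)·(-1) + (-2)·(-2) + (0)·(0) + (3)·(3)) / 5 = 22/5 = 4.4
  S[U,V] = ((2)·(1.1667) + (-2)·(0.1667) + (-1)·(4.1667) + (-2)·(-1.8333) + (0)·(-3.8333) + (3)·(0.1667)) / 5 = 2/5 = 0.4
  S[V,V] = ((1.1667)·(1.1667) + (0.1667)·(0.1667) + (4.1667)·(4.1667) + (-1.8333)·(-1.8333) + (-3.8333)·(-3.8333) + (0.1667)·(0.1667)) / 5 = 36.8333/5 = 7.3667
  S = [[4.4, 0.4],
 [0.4, 7.3667]].

Step 3 — invert S. det(S) = 4.4·7.3667 - (0.4)² = 32.2533.
  S^{-1} = (1/det) · [[d, -b], [-b, a]] = [[0.2284, -0.0124],
 [-0.0124, 0.1364]].

Step 4 — quadratic form (x̄ - mu_0)^T · S^{-1} · (x̄ - mu_0):
  S^{-1} · (x̄ - mu_0) = (-0.2511, 0.2625),
  (x̄ - mu_0)^T · [...] = (-1)·(-0.2511) + (1.8333)·(0.2625) = 0.7324.

Step 5 — scale by n: T² = 6 · 0.7324 = 4.3944.

T² ≈ 4.3944


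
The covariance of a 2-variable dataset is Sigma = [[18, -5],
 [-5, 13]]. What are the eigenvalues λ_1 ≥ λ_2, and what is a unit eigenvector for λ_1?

Step 1 — characteristic polynomial of 2×2 Sigma:
  det(Sigma - λI) = λ² - trace · λ + det = 0.
  trace = 18 + 13 = 31, det = 18·13 - (-5)² = 209.
Step 2 — discriminant:
  Δ = trace² - 4·det = 961 - 836 = 125.
Step 3 — eigenvalues:
  λ = (trace ± √Δ)/2 = (31 ± 11.1803)/2,
  λ_1 = 21.0902,  λ_2 = 9.9098.

Step 4 — unit eigenvector for λ_1: solve (Sigma - λ_1 I)v = 0. First row:
  (18 - 21.0902)·v_x + (-5)·v_y = 0, i.e. (-3.0902)·v_x + (-5)·v_y = 0,
  so v ∝ (b, λ_1 - a) = (-5, 3.0902); multiply by -1 so the first entry is positive: u = (5, -3.0902).
  ||u|| = √((5)² + (-3.0902)²) = √(34.5492) ≈ 5.8779,
  v_1 = u/||u|| ≈ (0.8507, -0.5257) (||v_1|| = 1).

λ_1 = 21.0902,  λ_2 = 9.9098;  v_1 ≈ (0.8507, -0.5257)


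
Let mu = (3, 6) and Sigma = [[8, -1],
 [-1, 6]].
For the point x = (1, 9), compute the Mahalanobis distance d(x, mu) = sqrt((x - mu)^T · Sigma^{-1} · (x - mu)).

Step 1 — centre the observation: (x - mu) = (-2, 3).

Step 2 — invert Sigma. det(Sigma) = 8·6 - (-1)² = 47.
  Sigma^{-1} = (1/det) · [[d, -b], [-b, a]] = [[0.1277, 0.0213],
 [0.0213, 0.1702]].

Step 3 — form the quadratic (x - mu)^T · Sigma^{-1} · (x - mu):
  Sigma^{-1} · (x - mu) = (-0.1915, 0.4681).
  (x - mu)^T · [Sigma^{-1} · (x - mu)] = (-2)·(-0.1915) + (3)·(0.4681) = 1.7872.

Step 4 — take square root: d = √(1.7872) ≈ 1.3369.

d(x, mu) = √(1.7872) ≈ 1.3369


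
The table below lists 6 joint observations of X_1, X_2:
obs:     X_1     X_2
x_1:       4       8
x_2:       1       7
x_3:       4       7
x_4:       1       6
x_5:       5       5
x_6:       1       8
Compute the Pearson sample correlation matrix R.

Step 1 — column means:
  mean(X_1) = (4 + 1 + 4 + 1 + 5 + 1) / 6 = 16/6 = 2.6667
  mean(X_2) = (8 + 7 + 7 + 6 + 5 + 8) / 6 = 41/6 = 6.8333

Step 2 — sample variances and covariances s[i,j] = (1/(n-1)) · Σ_k (x_{k,i} - mean_i) · (x_{k,j} - mean_j), with n-1 = 5:
  s[X_1,X_1] = ((1.3333)·(1.3333) + (-1.6667)·(-1.6667) + (1.3333)·(1.3333) + (-1.6667)·(-1.6667) + (2.3333)·(2.3333) + (-1.6667)·(-1.6667)) / 5 = 17.3333/5 = 3.4667
  s[X_1,X_2] = ((1.3333)·(1.1667) + (-1.6667)·(0.1667) + (1.3333)·(0.1667) + (-1.6667)·(-0.8333) + (2.3333)·(-1.8333) + (-1.6667)·(1.1667)) / 5 = -3.3333/5 = -0.6667
  s[X_2,X_2] = ((1.1667)·(1.1667) + (0.1667)·(0.1667) + (0.1667)·(0.1667) + (-0.8333)·(-0.8333) + (-1.8333)·(-1.8333) + (1.1667)·(1.1667)) / 5 = 6.8333/5 = 1.3667
  Sample standard deviations s_i = √(s[i,i]):
  s(X_1) = √(3.4667) = 1.8619
  s(X_2) = √(1.3667) = 1.169

Step 3 — r_{ij} = s_{ij} / (s_i · s_j):
  r[X_1,X_1] = 1 (diagonal).
  r[X_1,X_2] = -0.6667 / (1.8619 · 1.169) = -0.6667 / 2.1766 = -0.3063
  r[X_2,X_2] = 1 (diagonal).

R is symmetric with unit diagonal. Assembling:

R = [[1, -0.3063],
 [-0.3063, 1]]


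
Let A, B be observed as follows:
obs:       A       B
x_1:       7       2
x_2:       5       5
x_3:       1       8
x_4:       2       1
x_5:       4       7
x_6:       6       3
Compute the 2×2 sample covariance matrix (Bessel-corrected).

Step 1 — column means:
  mean(A) = (7 + 5 + 1 + 2 + 4 + 6) / 6 = 25/6 = 4.1667
  mean(B) = (2 + 5 + 8 + 1 + 7 + 3) / 6 = 26/6 = 4.3333

Step 2 — sample covariance S[i,j] = (1/(n-1)) · Σ_k (x_{k,i} - mean_i) · (x_{k,j} - mean_j), with n-1 = 5.
  S[A,A] = ((2.8333)·(2.8333) + (0.8333)·(0.8333) + (-3.1667)·(-3.1667) + (-2.1667)·(-2.1667) + (-0.1667)·(-0.1667) + (1.8333)·(1.8333)) / 5 = 26.8333/5 = 5.3667
  S[A,B] = ((2.8333)·(-2.3333) + (0.8333)·(0.6667) + (-3.1667)·(3.6667) + (-2.1667)·(-3.3333) + (-0.1667)·(2.6667) + (1.8333)·(-1.3333)) / 5 = -13.3333/5 = -2.6667
  S[B,B] = ((-2.3333)·(-2.3333) + (0.6667)·(0.6667) + (3.6667)·(3.6667) + (-3.3333)·(-3.3333) + (2.6667)·(2.6667) + (-1.3333)·(-1.3333)) / 5 = 39.3333/5 = 7.8667

S is symmetric (S[j,i] = S[i,j]). Assembling:

S = [[5.3667, -2.6667],
 [-2.6667, 7.8667]]


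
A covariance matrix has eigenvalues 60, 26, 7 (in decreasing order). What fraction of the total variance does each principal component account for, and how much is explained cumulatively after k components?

Step 1 — total variance = trace(Sigma) = Σ λ_i = 60 + 26 + 7 = 93.

Step 2 — fraction explained by component i = λ_i / Σ λ:
  PC1: 60/93 = 0.6452
  PC2: 26/93 = 0.2796
  PC3: 7/93 = 0.0753

Step 3 — cumulative fraction after k components = (λ_1 + ... + λ_k) / Σ λ:
  k = 1: 60/93 = 0.6452
  k = 2: (60 + 26)/93 = 86/93 = 0.9247
  k = 3: (60 + 26 + 7)/93 = 93/93 = 1

Summary (fraction, with percent):

explained: PC1 0.6452 (64.52%), PC2 0.2796 (27.96%), PC3 0.0753 (7.53%);  cumulative: 0.6452, 0.9247, 1


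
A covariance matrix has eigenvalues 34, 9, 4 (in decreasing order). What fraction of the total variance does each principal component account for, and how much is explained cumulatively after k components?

Step 1 — total variance = trace(Sigma) = Σ λ_i = 34 + 9 + 4 = 47.

Step 2 — fraction explained by component i = λ_i / Σ λ:
  PC1: 34/47 = 0.7234
  PC2: 9/47 = 0.1915
  PC3: 4/47 = 0.0851

Step 3 — cumulative fraction after k components = (λ_1 + ... + λ_k) / Σ λ:
  k = 1: 34/47 = 0.7234
  k = 2: (34 + 9)/47 = 43/47 = 0.9149
  k = 3: (34 + 9 + 4)/47 = 47/47 = 1

Summary (fraction, with percent):

explained: PC1 0.7234 (72.34%), PC2 0.1915 (19.15%), PC3 0.0851 (8.51%);  cumulative: 0.7234, 0.9149, 1


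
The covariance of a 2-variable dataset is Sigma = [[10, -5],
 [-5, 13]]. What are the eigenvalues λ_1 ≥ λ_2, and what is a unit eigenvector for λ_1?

Step 1 — characteristic polynomial of 2×2 Sigma:
  det(Sigma - λI) = λ² - trace · λ + det = 0.
  trace = 10 + 13 = 23, det = 10·13 - (-5)² = 105.
Step 2 — discriminant:
  Δ = trace² - 4·det = 529 - 420 = 109.
Step 3 — eigenvalues:
  λ = (trace ± √Δ)/2 = (23 ± 10.4403)/2,
  λ_1 = 16.7202,  λ_2 = 6.2798.

Step 4 — unit eigenvector for λ_1: solve (Sigma - λ_1 I)v = 0. First row:
  (10 - 16.7202)·v_x + (-5)·v_y = 0, i.e. (-6.7202)·v_x + (-5)·v_y = 0,
  so v ∝ (b, λ_1 - a) = (-5, 6.7202); multiply by -1 so the first entry is positive: u = (5, -6.7202).
  ||u|| = √((5)² + (-6.7202)²) = √(70.1605) ≈ 8.3762,
  v_1 = u/||u|| ≈ (0.5969, -0.8023) (||v_1|| = 1).

λ_1 = 16.7202,  λ_2 = 6.2798;  v_1 ≈ (0.5969, -0.8023)


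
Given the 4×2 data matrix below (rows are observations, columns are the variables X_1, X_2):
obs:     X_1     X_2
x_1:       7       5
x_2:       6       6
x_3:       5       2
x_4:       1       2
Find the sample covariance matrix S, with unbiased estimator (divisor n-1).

Step 1 — column means:
  mean(X_1) = (7 + 6 + 5 + 1) / 4 = 19/4 = 4.75
  mean(X_2) = (5 + 6 + 2 + 2) / 4 = 15/4 = 3.75

Step 2 — sample covariance S[i,j] = (1/(n-1)) · Σ_k (x_{k,i} - mean_i) · (x_{k,j} - mean_j), with n-1 = 3.
  S[X_1,X_1] = ((2.25)·(2.25) + (1.25)·(1.25) + (0.25)·(0.25) + (-3.75)·(-3.75)) / 3 = 20.75/3 = 6.9167
  S[X_1,X_2] = ((2.25)·(1.25) + (1.25)·(2.25) + (0.25)·(-1.75) + (-3.75)·(-1.75)) / 3 = 11.75/3 = 3.9167
  S[X_2,X_2] = ((1.25)·(1.25) + (2.25)·(2.25) + (-1.75)·(-1.75) + (-1.75)·(-1.75)) / 3 = 12.75/3 = 4.25

S is symmetric (S[j,i] = S[i,j]). Assembling:

S = [[6.9167, 3.9167],
 [3.9167, 4.25]]


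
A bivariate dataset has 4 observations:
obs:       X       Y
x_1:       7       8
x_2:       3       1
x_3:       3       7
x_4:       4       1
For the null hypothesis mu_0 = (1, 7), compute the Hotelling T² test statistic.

Step 1 — sample mean vector:
  mean(X) = (7 + 3 + 3 + 4) / 4 = 17/4 = 4.25
  mean(Y) = (8 + 1 + 7 + 1) / 4 = 17/4 = 4.25
  x̄ = (4.25, 4.25),  deviation x̄ - mu_0 = (4.25, 4.25) - (1, 7) = (3.25, -2.75).

Step 2 — sample covariance matrix, S[i,j] = (1/(n-1)) · Σ_k (x_{k,i} - mean_i) · (x_{k,j} - mean_j), divisor n-1 = 3:
  S[X,X] = ((2.75)·(2.75) + (-1.25)·(-1.25) + (-1.25)·(-1.25) + (-0.25)·(-0.25)) / 3 = 10.75/3 = 3.5833
  S[X,Y] = ((2.75)·(3.75) + (-1.25)·(-3.25) + (-1.25)·(2.75) + (-0.25)·(-3.25)) / 3 = 11.75/3 = 3.9167
  S[Y,Y] = ((3.75)·(3.75) + (-3.25)·(-3.25) + (2.75)·(2.75) + (-3.25)·(-3.25)) / 3 = 42.75/3 = 14.25
  S = [[3.5833, 3.9167],
 [3.9167, 14.25]].

Step 3 — invert S. det(S) = 3.5833·14.25 - (3.9167)² = 35.7222.
  S^{-1} = (1/det) · [[d, -b], [-b, a]] = [[0.3989, -0.1096],
 [-0.1096, 0.1003]].

Step 4 — quadratic form (x̄ - mu_0)^T · S^{-1} · (x̄ - mu_0):
  S^{-1} · (x̄ - mu_0) = (1.598, -0.6322),
  (x̄ - mu_0)^T · [...] = (3.25)·(1.598) + (-2.75)·(-0.6322) = 6.932.

Step 5 — scale by n: T² = 4 · 6.932 = 27.7278.

T² ≈ 27.7278


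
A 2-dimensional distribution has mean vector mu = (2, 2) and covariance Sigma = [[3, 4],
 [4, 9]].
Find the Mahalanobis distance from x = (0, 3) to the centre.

Step 1 — centre the observation: (x - mu) = (-2, 1).

Step 2 — invert Sigma. det(Sigma) = 3·9 - (4)² = 11.
  Sigma^{-1} = (1/det) · [[d, -b], [-b, a]] = [[0.8182, -0.3636],
 [-0.3636, 0.2727]].

Step 3 — form the quadratic (x - mu)^T · Sigma^{-1} · (x - mu):
  Sigma^{-1} · (x - mu) = (-2, 1).
  (x - mu)^T · [Sigma^{-1} · (x - mu)] = (-2)·(-2) + (1)·(1) = 5.

Step 4 — take square root: d = √(5) ≈ 2.2361.

d(x, mu) = √(5) ≈ 2.2361


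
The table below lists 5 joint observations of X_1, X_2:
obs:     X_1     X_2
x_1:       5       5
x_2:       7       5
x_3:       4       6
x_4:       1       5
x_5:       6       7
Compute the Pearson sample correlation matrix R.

Step 1 — column means:
  mean(X_1) = (5 + 7 + 4 + 1 + 6) / 5 = 23/5 = 4.6
  mean(X_2) = (5 + 5 + 6 + 5 + 7) / 5 = 28/5 = 5.6

Step 2 — sample variances and covariances s[i,j] = (1/(n-1)) · Σ_k (x_{k,i} - mean_i) · (x_{k,j} - mean_j), with n-1 = 4:
  s[X_1,X_1] = ((0.4)·(0.4) + (2.4)·(2.4) + (-0.6)·(-0.6) + (-3.6)·(-3.6) + (1.4)·(1.4)) / 4 = 21.2/4 = 5.3
  s[X_1,X_2] = ((0.4)·(-0.6) + (2.4)·(-0.6) + (-0.6)·(0.4) + (-3.6)·(-0.6) + (1.4)·(1.4)) / 4 = 2.2/4 = 0.55
  s[X_2,X_2] = ((-0.6)·(-0.6) + (-0.6)·(-0.6) + (0.4)·(0.4) + (-0.6)·(-0.6) + (1.4)·(1.4)) / 4 = 3.2/4 = 0.8
  Sample standard deviations s_i = √(s[i,i]):
  s(X_1) = √(5.3) = 2.3022
  s(X_2) = √(0.8) = 0.8944

Step 3 — r_{ij} = s_{ij} / (s_i · s_j):
  r[X_1,X_1] = 1 (diagonal).
  r[X_1,X_2] = 0.55 / (2.3022 · 0.8944) = 0.55 / 2.0591 = 0.2671
  r[X_2,X_2] = 1 (diagonal).

R is symmetric with unit diagonal. Assembling:

R = [[1, 0.2671],
 [0.2671, 1]]


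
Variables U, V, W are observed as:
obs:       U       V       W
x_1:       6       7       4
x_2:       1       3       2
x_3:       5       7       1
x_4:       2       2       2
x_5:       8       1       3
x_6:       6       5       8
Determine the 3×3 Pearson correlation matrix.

Step 1 — column means:
  mean(U) = (6 + 1 + 5 + 2 + 8 + 6) / 6 = 28/6 = 4.6667
  mean(V) = (7 + 3 + 7 + 2 + 1 + 5) / 6 = 25/6 = 4.1667
  mean(W) = (4 + 2 + 1 + 2 + 3 + 8) / 6 = 20/6 = 3.3333

Step 2 — sample variances and covariances s[i,j] = (1/(n-1)) · Σ_k (x_{k,i} - mean_i) · (x_{k,j} - mean_j), with n-1 = 5:
  s[U,U] = ((1.3333)·(1.3333) + (-3.6667)·(-3.6667) + (0.3333)·(0.3333) + (-2.6667)·(-2.6667) + (3.3333)·(3.3333) + (1.3333)·(1.3333)) / 5 = 35.3333/5 = 7.0667
  s[U,V] = ((1.3333)·(2.8333) + (-3.6667)·(-1.1667) + (0.3333)·(2.8333) + (-2.6667)·(-2.1667) + (3.3333)·(-3.1667) + (1.3333)·(0.8333)) / 5 = 5.3333/5 = 1.0667
  s[U,W] = ((1.3333)·(0.6667) + (-3.6667)·(-1.3333) + (0.3333)·(-2.3333) + (-2.6667)·(-1.3333) + (3.3333)·(-0.3333) + (1.3333)·(4.6667)) / 5 = 13.6667/5 = 2.7333
  s[V,V] = ((2.8333)·(2.8333) + (-1.1667)·(-1.1667) + (2.8333)·(2.8333) + (-2.1667)·(-2.1667) + (-3.1667)·(-3.1667) + (0.8333)·(0.8333)) / 5 = 32.8333/5 = 6.5667
  s[V,W] = ((2.8333)·(0.6667) + (-1.1667)·(-1.3333) + (2.8333)·(-2.3333) + (-2.1667)·(-1.3333) + (-3.1667)·(-0.3333) + (0.8333)·(4.6667)) / 5 = 4.6667/5 = 0.9333
  s[W,W] = ((0.6667)·(0.6667) + (-1.3333)·(-1.3333) + (-2.3333)·(-2.3333) + (-1.3333)·(-1.3333) + (-0.3333)·(-0.3333) + (4.6667)·(4.6667)) / 5 = 31.3333/5 = 6.2667
  Sample standard deviations s_i = √(s[i,i]):
  s(U) = √(7.0667) = 2.6583
  s(V) = √(6.5667) = 2.5626
  s(W) = √(6.2667) = 2.5033

Step 3 — r_{ij} = s_{ij} / (s_i · s_j):
  r[U,U] = 1 (diagonal).
  r[U,V] = 1.0667 / (2.6583 · 2.5626) = 1.0667 / 6.8121 = 0.1566
  r[U,W] = 2.7333 / (2.6583 · 2.5033) = 2.7333 / 6.6547 = 0.4107
  r[V,V] = 1 (diagonal).
  r[V,W] = 0.9333 / (2.5626 · 2.5033) = 0.9333 / 6.4149 = 0.1455
  r[W,W] = 1 (diagonal).

R is symmetric with unit diagonal. Assembling:

R = [[1, 0.1566, 0.4107],
 [0.1566, 1, 0.1455],
 [0.4107, 0.1455, 1]]


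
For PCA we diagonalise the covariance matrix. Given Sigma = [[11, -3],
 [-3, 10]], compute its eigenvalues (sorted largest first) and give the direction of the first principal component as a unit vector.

Step 1 — characteristic polynomial of 2×2 Sigma:
  det(Sigma - λI) = λ² - trace · λ + det = 0.
  trace = 11 + 10 = 21, det = 11·10 - (-3)² = 101.
Step 2 — discriminant:
  Δ = trace² - 4·det = 441 - 404 = 37.
Step 3 — eigenvalues:
  λ = (trace ± √Δ)/2 = (21 ± 6.0828)/2,
  λ_1 = 13.5414,  λ_2 = 7.4586.

Step 4 — unit eigenvector for λ_1: solve (Sigma - λ_1 I)v = 0. First row:
  (11 - 13.5414)·v_x + (-3)·v_y = 0, i.e. (-2.5414)·v_x + (-3)·v_y = 0,
  so v ∝ (b, λ_1 - a) = (-3, 2.5414); multiply by -1 so the first entry is positive: u = (3, -2.5414).
  ||u|| = √((3)² + (-2.5414)²) = √(15.4586) ≈ 3.9317,
  v_1 = u/||u|| ≈ (0.763, -0.6464) (||v_1|| = 1).

λ_1 = 13.5414,  λ_2 = 7.4586;  v_1 ≈ (0.763, -0.6464)


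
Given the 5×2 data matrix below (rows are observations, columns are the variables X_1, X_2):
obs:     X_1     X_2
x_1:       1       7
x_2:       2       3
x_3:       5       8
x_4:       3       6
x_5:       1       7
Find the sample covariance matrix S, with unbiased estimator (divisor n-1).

Step 1 — column means:
  mean(X_1) = (1 + 2 + 5 + 3 + 1) / 5 = 12/5 = 2.4
  mean(X_2) = (7 + 3 + 8 + 6 + 7) / 5 = 31/5 = 6.2

Step 2 — sample covariance S[i,j] = (1/(n-1)) · Σ_k (x_{k,i} - mean_i) · (x_{k,j} - mean_j), with n-1 = 4.
  S[X_1,X_1] = ((-1.4)·(-1.4) + (-0.4)·(-0.4) + (2.6)·(2.6) + (0.6)·(0.6) + (-1.4)·(-1.4)) / 4 = 11.2/4 = 2.8
  S[X_1,X_2] = ((-1.4)·(0.8) + (-0.4)·(-3.2) + (2.6)·(1.8) + (0.6)·(-0.2) + (-1.4)·(0.8)) / 4 = 3.6/4 = 0.9
  S[X_2,X_2] = ((0.8)·(0.8) + (-3.2)·(-3.2) + (1.8)·(1.8) + (-0.2)·(-0.2) + (0.8)·(0.8)) / 4 = 14.8/4 = 3.7

S is symmetric (S[j,i] = S[i,j]). Assembling:

S = [[2.8, 0.9],
 [0.9, 3.7]]


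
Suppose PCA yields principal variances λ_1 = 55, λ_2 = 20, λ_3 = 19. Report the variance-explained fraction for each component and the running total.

Step 1 — total variance = trace(Sigma) = Σ λ_i = 55 + 20 + 19 = 94.

Step 2 — fraction explained by component i = λ_i / Σ λ:
  PC1: 55/94 = 0.5851
  PC2: 20/94 = 0.2128
  PC3: 19/94 = 0.2021

Step 3 — cumulative fraction after k components = (λ_1 + ... + λ_k) / Σ λ:
  k = 1: 55/94 = 0.5851
  k = 2: (55 + 20)/94 = 75/94 = 0.7979
  k = 3: (55 + 20 + 19)/94 = 94/94 = 1

Summary (fraction, with percent):

explained: PC1 0.5851 (58.51%), PC2 0.2128 (21.28%), PC3 0.2021 (20.21%);  cumulative: 0.5851, 0.7979, 1


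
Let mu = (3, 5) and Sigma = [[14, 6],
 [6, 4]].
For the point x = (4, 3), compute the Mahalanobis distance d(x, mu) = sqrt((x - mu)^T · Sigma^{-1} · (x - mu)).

Step 1 — centre the observation: (x - mu) = (1, -2).

Step 2 — invert Sigma. det(Sigma) = 14·4 - (6)² = 20.
  Sigma^{-1} = (1/det) · [[d, -b], [-b, a]] = [[0.2, -0.3],
 [-0.3, 0.7]].

Step 3 — form the quadratic (x - mu)^T · Sigma^{-1} · (x - mu):
  Sigma^{-1} · (x - mu) = (0.8, -1.7).
  (x - mu)^T · [Sigma^{-1} · (x - mu)] = (1)·(0.8) + (-2)·(-1.7) = 4.2.

Step 4 — take square root: d = √(4.2) ≈ 2.0494.

d(x, mu) = √(4.2) ≈ 2.0494


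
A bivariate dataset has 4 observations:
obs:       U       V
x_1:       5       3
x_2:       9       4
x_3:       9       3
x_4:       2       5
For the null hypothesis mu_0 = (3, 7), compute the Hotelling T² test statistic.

Step 1 — sample mean vector:
  mean(U) = (5 + 9 + 9 + 2) / 4 = 25/4 = 6.25
  mean(V) = (3 + 4 + 3 + 5) / 4 = 15/4 = 3.75
  x̄ = (6.25, 3.75),  deviation x̄ - mu_0 = (6.25, 3.75) - (3, 7) = (3.25, -3.25).

Step 2 — sample covariance matrix, S[i,j] = (1/(n-1)) · Σ_k (x_{k,i} - mean_i) · (x_{k,j} - mean_j), divisor n-1 = 3:
  S[U,U] = ((-1.25)·(-1.25) + (2.75)·(2.75) + (2.75)·(2.75) + (-4.25)·(-4.25)) / 3 = 34.75/3 = 11.5833
  S[U,V] = ((-1.25)·(-0.75) + (2.75)·(0.25) + (2.75)·(-0.75) + (-4.25)·(1.25)) / 3 = -5.75/3 = -1.9167
  S[V,V] = ((-0.75)·(-0.75) + (0.25)·(0.25) + (-0.75)·(-0.75) + (1.25)·(1.25)) / 3 = 2.75/3 = 0.9167
  S = [[11.5833, -1.9167],
 [-1.9167, 0.9167]].

Step 3 — invert S. det(S) = 11.5833·0.9167 - (-1.9167)² = 6.9444.
  S^{-1} = (1/det) · [[d, -b], [-b, a]] = [[0.132, 0.276],
 [0.276, 1.668]].

Step 4 — quadratic form (x̄ - mu_0)^T · S^{-1} · (x̄ - mu_0):
  S^{-1} · (x̄ - mu_0) = (-0.468, -4.524),
  (x̄ - mu_0)^T · [...] = (3.25)·(-0.468) + (-3.25)·(-4.524) = 13.182.

Step 5 — scale by n: T² = 4 · 13.182 = 52.728.

T² ≈ 52.728


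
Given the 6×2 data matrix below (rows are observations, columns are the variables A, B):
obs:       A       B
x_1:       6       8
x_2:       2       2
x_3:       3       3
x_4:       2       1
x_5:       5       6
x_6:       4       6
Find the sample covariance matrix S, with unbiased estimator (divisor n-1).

Step 1 — column means:
  mean(A) = (6 + 2 + 3 + 2 + 5 + 4) / 6 = 22/6 = 3.6667
  mean(B) = (8 + 2 + 3 + 1 + 6 + 6) / 6 = 26/6 = 4.3333

Step 2 — sample covariance S[i,j] = (1/(n-1)) · Σ_k (x_{k,i} - mean_i) · (x_{k,j} - mean_j), with n-1 = 5.
  S[A,A] = ((2.3333)·(2.3333) + (-1.6667)·(-1.6667) + (-0.6667)·(-0.6667) + (-1.6667)·(-1.6667) + (1.3333)·(1.3333) + (0.3333)·(0.3333)) / 5 = 13.3333/5 = 2.6667
  S[A,B] = ((2.3333)·(3.6667) + (-1.6667)·(-2.3333) + (-0.6667)·(-1.3333) + (-1.6667)·(-3.3333) + (1.3333)·(1.6667) + (0.3333)·(1.6667)) / 5 = 21.6667/5 = 4.3333
  S[B,B] = ((3.6667)·(3.6667) + (-2.3333)·(-2.3333) + (-1.3333)·(-1.3333) + (-3.3333)·(-3.3333) + (1.6667)·(1.6667) + (1.6667)·(1.6667)) / 5 = 37.3333/5 = 7.4667

S is symmetric (S[j,i] = S[i,j]). Assembling:

S = [[2.6667, 4.3333],
 [4.3333, 7.4667]]


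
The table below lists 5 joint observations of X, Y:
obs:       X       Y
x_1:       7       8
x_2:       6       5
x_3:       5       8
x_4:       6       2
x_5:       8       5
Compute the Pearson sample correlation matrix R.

Step 1 — column means:
  mean(X) = (7 + 6 + 5 + 6 + 8) / 5 = 32/5 = 6.4
  mean(Y) = (8 + 5 + 8 + 2 + 5) / 5 = 28/5 = 5.6

Step 2 — sample variances and covariances s[i,j] = (1/(n-1)) · Σ_k (x_{k,i} - mean_i) · (x_{k,j} - mean_j), with n-1 = 4:
  s[X,X] = ((0.6)·(0.6) + (-0.4)·(-0.4) + (-1.4)·(-1.4) + (-0.4)·(-0.4) + (1.6)·(1.6)) / 4 = 5.2/4 = 1.3
  s[X,Y] = ((0.6)·(2.4) + (-0.4)·(-0.6) + (-1.4)·(2.4) + (-0.4)·(-3.6) + (1.6)·(-0.6)) / 4 = -1.2/4 = -0.3
  s[Y,Y] = ((2.4)·(2.4) + (-0.6)·(-0.6) + (2.4)·(2.4) + (-3.6)·(-3.6) + (-0.6)·(-0.6)) / 4 = 25.2/4 = 6.3
  Sample standard deviations s_i = √(s[i,i]):
  s(X) = √(1.3) = 1.1402
  s(Y) = √(6.3) = 2.51

Step 3 — r_{ij} = s_{ij} / (s_i · s_j):
  r[X,X] = 1 (diagonal).
  r[X,Y] = -0.3 / (1.1402 · 2.51) = -0.3 / 2.8618 = -0.1048
  r[Y,Y] = 1 (diagonal).

R is symmetric with unit diagonal. Assembling:

R = [[1, -0.1048],
 [-0.1048, 1]]


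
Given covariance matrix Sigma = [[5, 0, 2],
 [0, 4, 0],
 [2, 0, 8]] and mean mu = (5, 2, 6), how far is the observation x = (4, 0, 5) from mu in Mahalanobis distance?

Step 1 — centre the observation: (x - mu) = (-1, -2, -1).

Step 2 — invert Sigma (cofactor / det for 3×3, or solve directly):
  Sigma^{-1} = [[0.2222, 0, -0.0556],
 [0, 0.25, 0],
 [-0.0556, 0, 0.1389]].

Step 3 — form the quadratic (x - mu)^T · Sigma^{-1} · (x - mu):
  Sigma^{-1} · (x - mu) = (-0.1667, -0.5, -0.0833).
  (x - mu)^T · [Sigma^{-1} · (x - mu)] = (-1)·(-0.1667) + (-2)·(-0.5) + (-1)·(-0.0833) = 1.25.

Step 4 — take square root: d = √(1.25) ≈ 1.118.

d(x, mu) = √(1.25) ≈ 1.118


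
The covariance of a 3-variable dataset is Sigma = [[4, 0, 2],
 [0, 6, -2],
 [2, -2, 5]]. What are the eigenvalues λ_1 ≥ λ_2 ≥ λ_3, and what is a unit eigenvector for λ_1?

Step 1 — characteristic polynomial p(λ) = det(λI - Sigma) = λ³ - tr·λ² + c_1·λ - det, where tr = trace, c_1 = sum of the principal 2×2 minors, det = det(Sigma):
  tr = 4 + 6 + 5 = 15,
  c_1 = (4·6 - (0)²) + (4·5 - (2)²) + (6·5 - (-2)²) = 24 + 16 + 26 = 66,
  det = 4·(6·5 - (-2)²) - (0)·((0)·5 - (-2)·(2)) + (2)·((0)·(-2) - 6·(2)) = 4·(26) - (0)·(4) + (2)·(-12) = 80.
  So p(λ) = λ³ - 15λ² + 66λ - 80.
Step 2 — look for an integer root (rational root theorem: any rational root is an integer divisor of 80). Testing λ = 2:
  p(2) = 8 - 60 + 132 - 80 = 0  ✓
  Dividing out (λ - 2): p(λ) = (λ - 2)(λ² - 13λ + 40).
Step 3 — remaining eigenvalues from the quadratic λ² - 13λ + 40 = 0:
  Δ = 13² - 4·40 = 169 - 160 = 9,  λ = (13 ± √9)/2 = (13 ± 3)/2 = 8 or 5.
  Sorted: λ_1 = 8,  λ_2 = 5,  λ_3 = 2  (check: sum = 15 = tr ✓).

Step 4 — unit eigenvector for λ_1 = 8: v spans the null space of (Sigma - λ_1 I), whose rows are
  r_1 = (-4, 0, 2),  r_2 = (0, -2, -2),  r_3 = (2, -2, -3).
  v is orthogonal to every row, so take v ∝ r_1 × r_2 = ((0)·(-2) - (2)·(-2), (2)·(0) - (-4)·(-2), (-4)·(-2) - (0)·(0)) = (4, -8, 8).
  Rescale (divide by 4): u = (1, -2, 2).
  ||u|| = √((1)² + (-2)² + (2)²) = √(9) = 3,  v_1 = u/||u|| ≈ (0.3333, -0.6667, 0.6667) (||v_1|| = 1).

λ_1 = 8,  λ_2 = 5,  λ_3 = 2;  v_1 ≈ (0.3333, -0.6667, 0.6667)


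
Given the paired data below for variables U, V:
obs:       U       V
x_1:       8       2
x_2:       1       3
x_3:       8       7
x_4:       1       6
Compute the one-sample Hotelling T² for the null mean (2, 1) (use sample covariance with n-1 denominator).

Step 1 — sample mean vector:
  mean(U) = (8 + 1 + 8 + 1) / 4 = 18/4 = 4.5
  mean(V) = (2 + 3 + 7 + 6) / 4 = 18/4 = 4.5
  x̄ = (4.5, 4.5),  deviation x̄ - mu_0 = (4.5, 4.5) - (2, 1) = (2.5, 3.5).

Step 2 — sample covariance matrix, S[i,j] = (1/(n-1)) · Σ_k (x_{k,i} - mean_i) · (x_{k,j} - mean_j), divisor n-1 = 3:
  S[U,U] = ((3.5)·(3.5) + (-3.5)·(-3.5) + (3.5)·(3.5) + (-3.5)·(-3.5)) / 3 = 49/3 = 16.3333
  S[U,V] = ((3.5)·(-2.5) + (-3.5)·(-1.5) + (3.5)·(2.5) + (-3.5)·(1.5)) / 3 = 0/3 = 0
  S[V,V] = ((-2.5)·(-2.5) + (-1.5)·(-1.5) + (2.5)·(2.5) + (1.5)·(1.5)) / 3 = 17/3 = 5.6667
  S = [[16.3333, 0],
 [0, 5.6667]].

Step 3 — invert S. det(S) = 16.3333·5.6667 - (0)² = 92.5556.
  S^{-1} = (1/det) · [[d, -b], [-b, a]] = [[0.0612, 0],
 [0, 0.1765]].

Step 4 — quadratic form (x̄ - mu_0)^T · S^{-1} · (x̄ - mu_0):
  S^{-1} · (x̄ - mu_0) = (0.1531, 0.6176),
  (x̄ - mu_0)^T · [...] = (2.5)·(0.1531) + (3.5)·(0.6176) = 2.5444.

Step 5 — scale by n: T² = 4 · 2.5444 = 10.1777.

T² ≈ 10.1777


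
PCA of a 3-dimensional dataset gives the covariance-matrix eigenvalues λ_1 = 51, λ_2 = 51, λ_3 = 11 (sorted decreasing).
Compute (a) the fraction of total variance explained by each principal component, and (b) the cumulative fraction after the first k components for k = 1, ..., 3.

Step 1 — total variance = trace(Sigma) = Σ λ_i = 51 + 51 + 11 = 113.

Step 2 — fraction explained by component i = λ_i / Σ λ:
  PC1: 51/113 = 0.4513
  PC2: 51/113 = 0.4513
  PC3: 11/113 = 0.0973

Step 3 — cumulative fraction after k components = (λ_1 + ... + λ_k) / Σ λ:
  k = 1: 51/113 = 0.4513
  k = 2: (51 + 51)/113 = 102/113 = 0.9027
  k = 3: (51 + 51 + 11)/113 = 113/113 = 1

Summary (fraction, with percent):

explained: PC1 0.4513 (45.13%), PC2 0.4513 (45.13%), PC3 0.0973 (9.73%);  cumulative: 0.4513, 0.9027, 1


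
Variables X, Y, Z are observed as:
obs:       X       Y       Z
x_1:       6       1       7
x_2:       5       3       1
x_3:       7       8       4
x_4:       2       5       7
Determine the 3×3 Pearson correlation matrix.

Step 1 — column means:
  mean(X) = (6 + 5 + 7 + 2) / 4 = 20/4 = 5
  mean(Y) = (1 + 3 + 8 + 5) / 4 = 17/4 = 4.25
  mean(Z) = (7 + 1 + 4 + 7) / 4 = 19/4 = 4.75

Step 2 — sample variances and covariances s[i,j] = (1/(n-1)) · Σ_k (x_{k,i} - mean_i) · (x_{k,j} - mean_j), with n-1 = 3:
  s[X,X] = ((1)·(1) + (0)·(0) + (2)·(2) + (-3)·(-3)) / 3 = 14/3 = 4.6667
  s[X,Y] = ((1)·(-3.25) + (0)·(-1.25) + (2)·(3.75) + (-3)·(0.75)) / 3 = 2/3 = 0.6667
  s[X,Z] = ((1)·(2.25) + (0)·(-3.75) + (2)·(-0.75) + (-3)·(2.25)) / 3 = -6/3 = -2
  s[Y,Y] = ((-3.25)·(-3.25) + (-1.25)·(-1.25) + (3.75)·(3.75) + (0.75)·(0.75)) / 3 = 26.75/3 = 8.9167
  s[Y,Z] = ((-3.25)·(2.25) + (-1.25)·(-3.75) + (3.75)·(-0.75) + (0.75)·(2.25)) / 3 = -3.75/3 = -1.25
  s[Z,Z] = ((2.25)·(2.25) + (-3.75)·(-3.75) + (-0.75)·(-0.75) + (2.25)·(2.25)) / 3 = 24.75/3 = 8.25
  Sample standard deviations s_i = √(s[i,i]):
  s(X) = √(4.6667) = 2.1602
  s(Y) = √(8.9167) = 2.9861
  s(Z) = √(8.25) = 2.8723

Step 3 — r_{ij} = s_{ij} / (s_i · s_j):
  r[X,X] = 1 (diagonal).
  r[X,Y] = 0.6667 / (2.1602 · 2.9861) = 0.6667 / 6.4507 = 0.1033
  r[X,Z] = -2 / (2.1602 · 2.8723) = -2 / 6.2048 = -0.3223
  r[Y,Y] = 1 (diagonal).
  r[Y,Z] = -1.25 / (2.9861 · 2.8723) = -1.25 / 8.5769 = -0.1457
  r[Z,Z] = 1 (diagonal).

R is symmetric with unit diagonal. Assembling:

R = [[1, 0.1033, -0.3223],
 [0.1033, 1, -0.1457],
 [-0.3223, -0.1457, 1]]


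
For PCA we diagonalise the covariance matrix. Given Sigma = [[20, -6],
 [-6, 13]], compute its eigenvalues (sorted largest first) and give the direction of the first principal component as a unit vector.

Step 1 — characteristic polynomial of 2×2 Sigma:
  det(Sigma - λI) = λ² - trace · λ + det = 0.
  trace = 20 + 13 = 33, det = 20·13 - (-6)² = 224.
Step 2 — discriminant:
  Δ = trace² - 4·det = 1089 - 896 = 193.
Step 3 — eigenvalues:
  λ = (trace ± √Δ)/2 = (33 ± 13.8924)/2,
  λ_1 = 23.4462,  λ_2 = 9.5538.

Step 4 — unit eigenvector for λ_1: solve (Sigma - λ_1 I)v = 0. First row:
  (20 - 23.4462)·v_x + (-6)·v_y = 0, i.e. (-3.4462)·v_x + (-6)·v_y = 0,
  so v ∝ (b, λ_1 - a) = (-6, 3.4462); multiply by -1 so the first entry is positive: u = (6, -3.4462).
  ||u|| = √((6)² + (-3.4462)²) = √(47.8764) ≈ 6.9193,
  v_1 = u/||u|| ≈ (0.8671, -0.4981) (||v_1|| = 1).

λ_1 = 23.4462,  λ_2 = 9.5538;  v_1 ≈ (0.8671, -0.4981)


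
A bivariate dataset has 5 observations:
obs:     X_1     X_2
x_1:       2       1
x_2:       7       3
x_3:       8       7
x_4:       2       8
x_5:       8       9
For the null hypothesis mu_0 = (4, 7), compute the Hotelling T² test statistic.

Step 1 — sample mean vector:
  mean(X_1) = (2 + 7 + 8 + 2 + 8) / 5 = 27/5 = 5.4
  mean(X_2) = (1 + 3 + 7 + 8 + 9) / 5 = 28/5 = 5.6
  x̄ = (5.4, 5.6),  deviation x̄ - mu_0 = (5.4, 5.6) - (4, 7) = (1.4, -1.4).

Step 2 — sample covariance matrix, S[i,j] = (1/(n-1)) · Σ_k (x_{k,i} - mean_i) · (x_{k,j} - mean_j), divisor n-1 = 4:
  S[X_1,X_1] = ((-3.4)·(-3.4) + (1.6)·(1.6) + (2.6)·(2.6) + (-3.4)·(-3.4) + (2.6)·(2.6)) / 4 = 39.2/4 = 9.8
  S[X_1,X_2] = ((-3.4)·(-4.6) + (1.6)·(-2.6) + (2.6)·(1.4) + (-3.4)·(2.4) + (2.6)·(3.4)) / 4 = 15.8/4 = 3.95
  S[X_2,X_2] = ((-4.6)·(-4.6) + (-2.6)·(-2.6) + (1.4)·(1.4) + (2.4)·(2.4) + (3.4)·(3.4)) / 4 = 47.2/4 = 11.8
  S = [[9.8, 3.95],
 [3.95, 11.8]].

Step 3 — invert S. det(S) = 9.8·11.8 - (3.95)² = 100.0375.
  S^{-1} = (1/det) · [[d, -b], [-b, a]] = [[0.118, -0.0395],
 [-0.0395, 0.098]].

Step 4 — quadratic form (x̄ - mu_0)^T · S^{-1} · (x̄ - mu_0):
  S^{-1} · (x̄ - mu_0) = (0.2204, -0.1924),
  (x̄ - mu_0)^T · [...] = (1.4)·(0.2204) + (-1.4)·(-0.1924) = 0.578.

Step 5 — scale by n: T² = 5 · 0.578 = 2.8899.

T² ≈ 2.8899


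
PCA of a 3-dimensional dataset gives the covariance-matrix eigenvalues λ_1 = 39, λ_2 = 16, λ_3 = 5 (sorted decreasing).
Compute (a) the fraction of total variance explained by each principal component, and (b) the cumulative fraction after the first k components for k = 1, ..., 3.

Step 1 — total variance = trace(Sigma) = Σ λ_i = 39 + 16 + 5 = 60.

Step 2 — fraction explained by component i = λ_i / Σ λ:
  PC1: 39/60 = 0.65
  PC2: 16/60 = 0.2667
  PC3: 5/60 = 0.0833

Step 3 — cumulative fraction after k components = (λ_1 + ... + λ_k) / Σ λ:
  k = 1: 39/60 = 0.65
  k = 2: (39 + 16)/60 = 55/60 = 0.9167
  k = 3: (39 + 16 + 5)/60 = 60/60 = 1

Summary (fraction, with percent):

explained: PC1 0.65 (65%), PC2 0.2667 (26.67%), PC3 0.0833 (8.33%);  cumulative: 0.65, 0.9167, 1


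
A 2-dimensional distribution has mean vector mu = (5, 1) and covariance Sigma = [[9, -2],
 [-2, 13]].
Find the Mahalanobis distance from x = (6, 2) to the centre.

Step 1 — centre the observation: (x - mu) = (1, 1).

Step 2 — invert Sigma. det(Sigma) = 9·13 - (-2)² = 113.
  Sigma^{-1} = (1/det) · [[d, -b], [-b, a]] = [[0.115, 0.0177],
 [0.0177, 0.0796]].

Step 3 — form the quadratic (x - mu)^T · Sigma^{-1} · (x - mu):
  Sigma^{-1} · (x - mu) = (0.1327, 0.0973).
  (x - mu)^T · [Sigma^{-1} · (x - mu)] = (1)·(0.1327) + (1)·(0.0973) = 0.2301.

Step 4 — take square root: d = √(0.2301) ≈ 0.4797.

d(x, mu) = √(0.2301) ≈ 0.4797


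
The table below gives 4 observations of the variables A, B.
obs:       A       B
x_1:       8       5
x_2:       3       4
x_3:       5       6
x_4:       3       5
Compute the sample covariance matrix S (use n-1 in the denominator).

Step 1 — column means:
  mean(A) = (8 + 3 + 5 + 3) / 4 = 19/4 = 4.75
  mean(B) = (5 + 4 + 6 + 5) / 4 = 20/4 = 5

Step 2 — sample covariance S[i,j] = (1/(n-1)) · Σ_k (x_{k,i} - mean_i) · (x_{k,j} - mean_j), with n-1 = 3.
  S[A,A] = ((3.25)·(3.25) + (-1.75)·(-1.75) + (0.25)·(0.25) + (-1.75)·(-1.75)) / 3 = 16.75/3 = 5.5833
  S[A,B] = ((3.25)·(0) + (-1.75)·(-1) + (0.25)·(1) + (-1.75)·(0)) / 3 = 2/3 = 0.6667
  S[B,B] = ((0)·(0) + (-1)·(-1) + (1)·(1) + (0)·(0)) / 3 = 2/3 = 0.6667

S is symmetric (S[j,i] = S[i,j]). Assembling:

S = [[5.5833, 0.6667],
 [0.6667, 0.6667]]


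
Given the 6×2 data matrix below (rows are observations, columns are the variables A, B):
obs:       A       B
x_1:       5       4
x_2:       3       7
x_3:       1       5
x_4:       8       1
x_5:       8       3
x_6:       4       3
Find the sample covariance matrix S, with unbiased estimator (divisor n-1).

Step 1 — column means:
  mean(A) = (5 + 3 + 1 + 8 + 8 + 4) / 6 = 29/6 = 4.8333
  mean(B) = (4 + 7 + 5 + 1 + 3 + 3) / 6 = 23/6 = 3.8333

Step 2 — sample covariance S[i,j] = (1/(n-1)) · Σ_k (x_{k,i} - mean_i) · (x_{k,j} - mean_j), with n-1 = 5.
  S[A,A] = ((0.1667)·(0.1667) + (-1.8333)·(-1.8333) + (-3.8333)·(-3.8333) + (3.1667)·(3.1667) + (3.1667)·(3.1667) + (-0.8333)·(-0.8333)) / 5 = 38.8333/5 = 7.7667
  S[A,B] = ((0.1667)·(0.1667) + (-1.8333)·(3.1667) + (-3.8333)·(1.1667) + (3.1667)·(-2.8333) + (3.1667)·(-0.8333) + (-0.8333)·(-0.8333)) / 5 = -21.1667/5 = -4.2333
  S[B,B] = ((0.1667)·(0.1667) + (3.1667)·(3.1667) + (1.1667)·(1.1667) + (-2.8333)·(-2.8333) + (-0.8333)·(-0.8333) + (-0.8333)·(-0.8333)) / 5 = 20.8333/5 = 4.1667

S is symmetric (S[j,i] = S[i,j]). Assembling:

S = [[7.7667, -4.2333],
 [-4.2333, 4.1667]]
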